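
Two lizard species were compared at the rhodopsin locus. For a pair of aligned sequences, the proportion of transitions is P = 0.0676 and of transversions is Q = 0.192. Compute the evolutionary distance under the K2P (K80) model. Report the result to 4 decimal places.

Under the Kimura two-parameter model, d = −½ ln(1 − 2P − Q) − ¼ ln(1 − 2Q).
1 − 2P − Q = 0.6728, giving −½ ln(0.6728) = 0.198154.
1 − 2Q = 0.616, giving −¼ ln(0.616) = 0.121127.
d = 0.198154 + 0.121127 = 0.319281.

0.3193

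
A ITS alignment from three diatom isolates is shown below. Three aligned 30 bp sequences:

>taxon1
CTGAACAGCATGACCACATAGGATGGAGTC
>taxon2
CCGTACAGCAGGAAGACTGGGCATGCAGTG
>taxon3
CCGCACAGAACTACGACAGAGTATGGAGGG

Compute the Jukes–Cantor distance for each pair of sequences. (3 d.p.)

taxon1–taxon2: 11/30 sites differ → p ≈ 0.366667, d = −0.75 ln(1 − 0.488889) = 0.503376 ≈ 0.503.
taxon1–taxon3: 10/30 sites differ → p ≈ 0.333333, d = −0.75 ln(1 − 0.444444) = 0.440839 ≈ 0.441.
taxon2–taxon3: 10/30 sites differ → p ≈ 0.333333, d = −0.75 ln(1 − 0.444444) = 0.440839 ≈ 0.441.

d(taxon1,taxon2) = 0.503, d(taxon1,taxon3) = 0.441, d(taxon2,taxon3) = 0.441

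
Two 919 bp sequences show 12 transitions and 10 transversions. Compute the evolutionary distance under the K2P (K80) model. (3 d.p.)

P = 12/919 ≈ 0.013058 and Q = 10/919 ≈ 0.010881.
Under the Kimura two-parameter model, d = −½ ln(1 − 2P − Q) − ¼ ln(1 − 2Q).
1 − 2P − Q = 0.963003, giving −½ ln(0.963003) = 0.018849.
1 − 2Q = 0.978238, giving −¼ ln(0.978238) = 0.005501.
d = 0.018849 + 0.005501 = 0.024350.

0.024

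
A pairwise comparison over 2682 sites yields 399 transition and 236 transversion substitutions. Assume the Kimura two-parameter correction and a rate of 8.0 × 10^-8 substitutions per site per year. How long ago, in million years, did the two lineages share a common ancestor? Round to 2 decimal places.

1.82

P = 399/2682 ≈ 0.14877 and Q = 236/2682 ≈ 0.087994.
Under the Kimura two-parameter model, d = −½ ln(1 − 2P − Q) − ¼ ln(1 − 2Q).
1 − 2P − Q = 0.614466, giving −½ ln(0.614466) = 0.243501.
1 − 2Q = 0.824012, giving −¼ ln(0.824012) = 0.048393.
d = 0.243501 + 0.048393 = 0.291894.
Under a molecular clock d = 2μt, so t = d/(2μ) = 0.291894 / (2 × 8.0 × 10^-8) = 1.82 million years.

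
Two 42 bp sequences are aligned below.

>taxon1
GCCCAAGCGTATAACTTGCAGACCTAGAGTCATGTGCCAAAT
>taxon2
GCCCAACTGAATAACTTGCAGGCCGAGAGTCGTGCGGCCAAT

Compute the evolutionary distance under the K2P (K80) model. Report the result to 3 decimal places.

0.253

Of 42 sites, 4 differences are transitions and 5 are transversions, so P = 4/42 ≈ 0.095238 and Q = 5/42 ≈ 0.119048.
Under the Kimura two-parameter model, d = −½ ln(1 − 2P − Q) − ¼ ln(1 − 2Q).
1 − 2P − Q = 0.690476, giving −½ ln(0.690476) = 0.185187.
1 − 2Q = 0.761904, giving −¼ ln(0.761904) = 0.067984.
d = 0.185187 + 0.067984 = 0.253171.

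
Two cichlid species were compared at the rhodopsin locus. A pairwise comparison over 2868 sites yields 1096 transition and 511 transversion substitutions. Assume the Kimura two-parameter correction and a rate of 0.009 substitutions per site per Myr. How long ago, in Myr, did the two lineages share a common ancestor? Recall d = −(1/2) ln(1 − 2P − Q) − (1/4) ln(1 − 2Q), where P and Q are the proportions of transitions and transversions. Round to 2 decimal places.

P = 1096/2868 ≈ 0.382148 and Q = 511/2868 ≈ 0.178173.
Under the Kimura two-parameter model, d = −½ ln(1 − 2P − Q) − ¼ ln(1 − 2Q).
1 − 2P − Q = 0.057531, giving −½ ln(0.057531) = 1.427716.
1 − 2Q = 0.643654, giving −¼ ln(0.643654) = 0.110148.
d = 1.427716 + 0.110148 = 1.537864.
Under a molecular clock d = 2μt, so t = d/(2μ) = 1.537864 / (2 × 0.009) = 85.44 Myr.

85.44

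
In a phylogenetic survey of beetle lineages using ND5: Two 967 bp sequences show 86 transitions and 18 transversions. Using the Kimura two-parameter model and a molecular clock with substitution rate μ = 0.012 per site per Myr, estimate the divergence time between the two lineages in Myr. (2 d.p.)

P = 86/967 ≈ 0.088935 and Q = 18/967 ≈ 0.018614.
Under the Kimura two-parameter model, d = −½ ln(1 − 2P − Q) − ¼ ln(1 − 2Q).
1 − 2P − Q = 0.803516, giving −½ ln(0.803516) = 0.109379.
1 − 2Q = 0.962772, giving −¼ ln(0.962772) = 0.009485.
d = 0.109379 + 0.009485 = 0.118864.
Under a molecular clock d = 2μt, so t = d/(2μ) = 0.118864 / (2 × 0.012) = 4.95 Myr.

4.95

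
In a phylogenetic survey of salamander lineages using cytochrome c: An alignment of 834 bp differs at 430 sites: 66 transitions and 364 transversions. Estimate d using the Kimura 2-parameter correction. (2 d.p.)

0.97

P = 66/834 ≈ 0.079137 and Q = 364/834 ≈ 0.436451.
Under the Kimura two-parameter model, d = −½ ln(1 − 2P − Q) − ¼ ln(1 − 2Q).
1 − 2P − Q = 0.405275, giving −½ ln(0.405275) = 0.451595.
1 − 2Q = 0.127098, giving −¼ ln(0.127098) = 0.515699.
d = 0.451595 + 0.515699 = 0.967294.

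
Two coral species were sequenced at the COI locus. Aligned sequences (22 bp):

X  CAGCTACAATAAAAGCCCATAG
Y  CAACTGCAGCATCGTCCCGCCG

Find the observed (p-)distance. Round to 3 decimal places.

0.500

The sequences differ at 11 of 22 positions.
p = 11/22 = 0.500.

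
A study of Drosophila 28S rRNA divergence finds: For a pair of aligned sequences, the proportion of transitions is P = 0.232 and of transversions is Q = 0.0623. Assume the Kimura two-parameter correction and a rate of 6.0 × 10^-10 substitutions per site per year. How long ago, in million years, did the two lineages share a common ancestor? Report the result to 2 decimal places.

339.05

Under the Kimura two-parameter model, d = −½ ln(1 − 2P − Q) − ¼ ln(1 − 2Q).
1 − 2P − Q = 0.4737, giving −½ ln(0.4737) = 0.373591.
1 − 2Q = 0.8754, giving −¼ ln(0.8754) = 0.033269.
d = 0.373591 + 0.033269 = 0.406860.
Under a molecular clock d = 2μt, so t = d/(2μ) = 0.406860 / (2 × 6.0 × 10^-10) = 339.05 million years.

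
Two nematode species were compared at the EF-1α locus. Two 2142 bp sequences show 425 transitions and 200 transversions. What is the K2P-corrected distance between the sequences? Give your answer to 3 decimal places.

P = 425/2142 ≈ 0.198413 and Q = 200/2142 ≈ 0.093371.
Under the Kimura two-parameter model, d = −½ ln(1 − 2P − Q) − ¼ ln(1 − 2Q).
1 − 2P − Q = 0.509803, giving −½ ln(0.509803) = 0.336865.
1 − 2Q = 0.813258, giving −¼ ln(0.813258) = 0.051677.
d = 0.336865 + 0.051677 = 0.388542.

0.389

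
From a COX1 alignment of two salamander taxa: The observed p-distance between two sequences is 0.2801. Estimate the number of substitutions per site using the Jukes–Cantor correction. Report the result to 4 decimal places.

0.3507

d = −(3/4) ln(1 − 4p/3) = −0.75 ln(1 − 0.373467) = −0.75 ln(0.626533)
  = −0.75 × (-0.467554) = 0.350666 substitutions/site.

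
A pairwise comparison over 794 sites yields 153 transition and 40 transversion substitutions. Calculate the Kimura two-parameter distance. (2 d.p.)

0.31

P = 153/794 ≈ 0.192695 and Q = 40/794 ≈ 0.050378.
Under the Kimura two-parameter model, d = −½ ln(1 − 2P − Q) − ¼ ln(1 − 2Q).
1 − 2P − Q = 0.564232, giving −½ ln(0.564232) = 0.286145.
1 − 2Q = 0.899244, giving −¼ ln(0.899244) = 0.026550.
d = 0.286145 + 0.026550 = 0.312695.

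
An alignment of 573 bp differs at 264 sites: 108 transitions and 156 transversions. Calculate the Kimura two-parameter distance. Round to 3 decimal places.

P = 108/573 ≈ 0.188482 and Q = 156/573 ≈ 0.272251.
Under the Kimura two-parameter model, d = −½ ln(1 − 2P − Q) − ¼ ln(1 − 2Q).
1 − 2P − Q = 0.350785, giving −½ ln(0.350785) = 0.523791.
1 − 2Q = 0.455498, giving −¼ ln(0.455498) = 0.196591.
d = 0.523791 + 0.196591 = 0.720382.

0.720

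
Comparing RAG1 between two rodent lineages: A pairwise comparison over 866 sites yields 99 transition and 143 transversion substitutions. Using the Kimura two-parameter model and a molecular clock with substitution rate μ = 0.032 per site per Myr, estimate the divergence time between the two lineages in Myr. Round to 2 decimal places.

5.48

P = 99/866 ≈ 0.114319 and Q = 143/866 ≈ 0.165127.
Under the Kimura two-parameter model, d = −½ ln(1 − 2P − Q) − ¼ ln(1 − 2Q).
1 − 2P − Q = 0.606235, giving −½ ln(0.606235) = 0.250244.
1 − 2Q = 0.669746, giving −¼ ln(0.669746) = 0.100214.
d = 0.250244 + 0.100214 = 0.350458.
Under a molecular clock d = 2μt, so t = d/(2μ) = 0.350458 / (2 × 0.032) = 5.48 Myr.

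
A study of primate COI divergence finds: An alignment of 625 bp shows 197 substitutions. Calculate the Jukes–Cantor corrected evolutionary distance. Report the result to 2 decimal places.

p = 197/625 = 0.3152.
d = −(3/4) ln(1 − 4p/3) = −0.75 ln(1 − 0.420267) = −0.75 ln(0.579733)
  = −0.75 × (-0.545188) = 0.408891 substitutions/site.

0.41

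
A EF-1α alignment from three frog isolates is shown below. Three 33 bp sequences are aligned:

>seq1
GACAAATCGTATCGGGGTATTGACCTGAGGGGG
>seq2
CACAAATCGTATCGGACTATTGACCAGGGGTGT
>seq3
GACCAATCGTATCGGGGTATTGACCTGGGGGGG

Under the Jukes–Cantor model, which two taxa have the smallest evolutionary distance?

seq1 and seq3

seq1–seq2: 7/33 differ, p = 0.212, d = 0.249.
seq1–seq3: 2/33 differ, p = 0.061, d = 0.063.
seq2–seq3: 7/33 differ, p = 0.212, d = 0.249.
The smallest distance is between seq1 and seq3.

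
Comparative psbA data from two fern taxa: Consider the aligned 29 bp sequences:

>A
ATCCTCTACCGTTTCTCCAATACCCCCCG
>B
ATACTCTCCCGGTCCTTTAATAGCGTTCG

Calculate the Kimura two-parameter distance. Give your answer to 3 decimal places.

0.470

Of 29 sites, 5 differences are transitions and 5 are transversions, so P = 5/29 ≈ 0.172414 and Q = 5/29 ≈ 0.172414.
Under the Kimura two-parameter model, d = −½ ln(1 − 2P − Q) − ¼ ln(1 − 2Q).
1 − 2P − Q = 0.482758, giving −½ ln(0.482758) = 0.364120.
1 − 2Q = 0.655172, giving −¼ ln(0.655172) = 0.105714.
d = 0.364120 + 0.105714 = 0.469834.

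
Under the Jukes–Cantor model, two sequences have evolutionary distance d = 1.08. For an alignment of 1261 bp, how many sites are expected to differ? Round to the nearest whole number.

Invert JC69: p = (3/4)(1 − e^(−4d/3)) = 0.75 × (1 − e^(-1.44)) = 0.75 × (1 − 0.236928) = 0.572304.
Expected differing sites = pL ≈ 0.572304 × 1261 = 721.675344 ≈ 722.

722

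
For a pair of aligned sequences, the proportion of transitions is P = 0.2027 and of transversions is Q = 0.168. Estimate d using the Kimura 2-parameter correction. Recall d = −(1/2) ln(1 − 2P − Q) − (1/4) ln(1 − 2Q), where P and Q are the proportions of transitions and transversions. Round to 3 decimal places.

Under the Kimura two-parameter model, d = −½ ln(1 − 2P − Q) − ¼ ln(1 − 2Q).
1 − 2P − Q = 0.4266, giving −½ ln(0.4266) = 0.425954.
1 − 2Q = 0.664, giving −¼ ln(0.664) = 0.102368.
d = 0.425954 + 0.102368 = 0.528322.

0.528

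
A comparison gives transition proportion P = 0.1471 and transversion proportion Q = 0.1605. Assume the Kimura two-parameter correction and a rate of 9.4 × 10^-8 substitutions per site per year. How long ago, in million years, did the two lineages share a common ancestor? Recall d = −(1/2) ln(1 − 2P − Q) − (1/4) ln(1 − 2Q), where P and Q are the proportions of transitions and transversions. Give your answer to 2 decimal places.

2.13

Under the Kimura two-parameter model, d = −½ ln(1 − 2P − Q) − ¼ ln(1 − 2Q).
1 − 2P − Q = 0.5453, giving −½ ln(0.5453) = 0.303210.
1 − 2Q = 0.679, giving −¼ ln(0.679) = 0.096784.
d = 0.303210 + 0.096784 = 0.399994.
Under a molecular clock d = 2μt, so t = d/(2μ) = 0.399994 / (2 × 9.4 × 10^-8) = 2.13 million years.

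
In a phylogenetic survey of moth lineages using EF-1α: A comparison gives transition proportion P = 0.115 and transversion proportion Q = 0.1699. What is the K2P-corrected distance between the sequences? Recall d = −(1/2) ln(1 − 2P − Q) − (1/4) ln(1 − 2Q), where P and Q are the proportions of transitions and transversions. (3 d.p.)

0.359

Under the Kimura two-parameter model, d = −½ ln(1 − 2P − Q) − ¼ ln(1 − 2Q).
1 − 2P − Q = 0.6001, giving −½ ln(0.6001) = 0.255329.
1 − 2Q = 0.6602, giving −¼ ln(0.6602) = 0.103803.
d = 0.255329 + 0.103803 = 0.359132.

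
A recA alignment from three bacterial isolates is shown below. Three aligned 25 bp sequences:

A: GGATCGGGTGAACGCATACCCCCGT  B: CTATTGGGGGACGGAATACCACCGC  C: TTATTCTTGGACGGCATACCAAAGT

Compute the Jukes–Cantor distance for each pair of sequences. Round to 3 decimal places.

d(A,B) = 0.490, d(A,C) = 0.766, d(B,C) = 0.417

A–B: 9/25 sites differ → p = 0.36, d = −0.75 ln(1 − 0.48) = 0.490445 ≈ 0.490.
A–C: 12/25 sites differ → p = 0.48, d = −0.75 ln(1 − 0.64) = 0.766238 ≈ 0.766.
B–C: 8/25 sites differ → p = 0.32, d = −0.75 ln(1 − 0.426667) = 0.417216 ≈ 0.417.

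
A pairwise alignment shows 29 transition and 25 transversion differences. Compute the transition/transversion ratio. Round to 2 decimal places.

R = 29/25 = 1.16.

1.16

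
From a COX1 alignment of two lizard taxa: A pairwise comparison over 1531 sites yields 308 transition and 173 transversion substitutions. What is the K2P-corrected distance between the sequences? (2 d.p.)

0.43

P = 308/1531 ≈ 0.201176 and Q = 173/1531 ≈ 0.112998.
Under the Kimura two-parameter model, d = −½ ln(1 − 2P − Q) − ¼ ln(1 − 2Q).
1 − 2P − Q = 0.48465, giving −½ ln(0.48465) = 0.362164.
1 − 2Q = 0.774004, giving −¼ ln(0.774004) = 0.064045.
d = 0.362164 + 0.064045 = 0.426209.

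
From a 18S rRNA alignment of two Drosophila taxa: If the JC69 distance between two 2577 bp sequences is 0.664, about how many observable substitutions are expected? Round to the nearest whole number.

1135

Invert JC69: p = (3/4)(1 − e^(−4d/3)) = 0.75 × (1 − e^(-0.885333)) = 0.75 × (1 − 0.412577) = 0.440567.
Expected differing sites = pL ≈ 0.440567 × 2577 = 1135.341159 ≈ 1135.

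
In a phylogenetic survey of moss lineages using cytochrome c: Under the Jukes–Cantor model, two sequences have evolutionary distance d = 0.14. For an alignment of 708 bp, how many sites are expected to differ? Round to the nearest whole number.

90

Invert JC69: p = (3/4)(1 − e^(−4d/3)) = 0.75 × (1 − e^(-0.186667)) = 0.75 × (1 − 0.829720) = 0.127710.
Expected differing sites = pL ≈ 0.127710 × 708 = 90.41868 ≈ 90.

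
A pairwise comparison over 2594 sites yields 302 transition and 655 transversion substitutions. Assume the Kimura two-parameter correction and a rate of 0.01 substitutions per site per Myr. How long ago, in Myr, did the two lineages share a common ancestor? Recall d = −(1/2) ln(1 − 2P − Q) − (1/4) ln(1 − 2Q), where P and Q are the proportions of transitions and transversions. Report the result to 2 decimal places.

P = 302/2594 ≈ 0.116423 and Q = 655/2594 ≈ 0.252506.
Under the Kimura two-parameter model, d = −½ ln(1 − 2P − Q) − ¼ ln(1 − 2Q).
1 − 2P − Q = 0.514648, giving −½ ln(0.514648) = 0.332136.
1 − 2Q = 0.494988, giving −¼ ln(0.494988) = 0.175805.
d = 0.332136 + 0.175805 = 0.507941.
Under a molecular clock d = 2μt, so t = d/(2μ) = 0.507941 / (2 × 0.01) = 25.40 Myr.

25.40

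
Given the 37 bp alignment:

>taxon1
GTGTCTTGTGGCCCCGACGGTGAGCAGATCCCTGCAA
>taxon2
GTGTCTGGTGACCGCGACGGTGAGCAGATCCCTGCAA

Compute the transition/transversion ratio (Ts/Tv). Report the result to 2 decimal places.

0.50

Transitions are A↔G and C↔T; transversions are all other mismatches.
Transitions: 1. Transversions: 2.
R = 1/2 = 0.50.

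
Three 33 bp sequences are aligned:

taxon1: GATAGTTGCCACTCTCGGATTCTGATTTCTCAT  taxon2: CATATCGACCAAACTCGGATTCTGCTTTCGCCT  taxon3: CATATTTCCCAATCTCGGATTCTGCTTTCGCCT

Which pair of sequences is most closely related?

taxon1–taxon2: 10/33 differ, p = 0.303, d = 0.388.
taxon1–taxon3: 7/33 differ, p = 0.212, d = 0.249.
taxon2–taxon3: 4/33 differ, p = 0.121, d = 0.132.
The smallest distance is between taxon2 and taxon3.

taxon2 and taxon3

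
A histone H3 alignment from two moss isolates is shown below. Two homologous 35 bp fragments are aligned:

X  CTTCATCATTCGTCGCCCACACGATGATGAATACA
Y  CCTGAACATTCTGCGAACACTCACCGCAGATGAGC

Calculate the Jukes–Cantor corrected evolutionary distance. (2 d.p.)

The sequences differ at 17 of 35 sites, so p = 17/35 ≈ 0.485714.
d = −(3/4) ln(1 − 4p/3) = −0.75 ln(1 − 0.647619) = −0.75 ln(0.352381)
  = −0.75 × (-1.043042) = 0.782282 substitutions/site.

0.78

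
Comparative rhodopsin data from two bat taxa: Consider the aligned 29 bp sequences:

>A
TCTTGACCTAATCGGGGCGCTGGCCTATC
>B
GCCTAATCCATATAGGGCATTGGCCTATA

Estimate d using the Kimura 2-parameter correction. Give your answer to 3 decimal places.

Of 29 sites, 8 differences are transitions and 4 are transversions, so P = 8/29 ≈ 0.275862 and Q = 4/29 ≈ 0.137931.
Under the Kimura two-parameter model, d = −½ ln(1 − 2P − Q) − ¼ ln(1 − 2Q).
1 − 2P − Q = 0.310345, giving −½ ln(0.310345) = 0.585035.
1 − 2Q = 0.724138, giving −¼ ln(0.724138) = 0.080693.
d = 0.585035 + 0.080693 = 0.665728.

0.666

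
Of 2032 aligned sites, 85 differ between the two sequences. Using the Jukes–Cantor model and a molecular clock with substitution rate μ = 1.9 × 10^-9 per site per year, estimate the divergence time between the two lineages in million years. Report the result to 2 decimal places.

p = 85/2032 ≈ 0.041831.
d = −(3/4) ln(1 − 4p/3) = −0.75 ln(1 − 0.055775) = −0.75 ln(0.944225)
  = −0.75 × (-0.057391) = 0.043043 substitutions/site.
Under a molecular clock d = 2μt, so t = d/(2μ) = 0.043043 / (2 × 1.9 × 10^-9) = 11.33 million years.

11.33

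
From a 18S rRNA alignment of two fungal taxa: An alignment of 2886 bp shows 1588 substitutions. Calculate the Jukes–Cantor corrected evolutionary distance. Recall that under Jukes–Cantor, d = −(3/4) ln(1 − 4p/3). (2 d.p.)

0.99

p = 1588/2886 ≈ 0.550243.
d = −(3/4) ln(1 − 4p/3) = −0.75 ln(1 − 0.733657) = −0.75 ln(0.266343)
  = −0.75 × (-1.322970) = 0.992228 substitutions/site.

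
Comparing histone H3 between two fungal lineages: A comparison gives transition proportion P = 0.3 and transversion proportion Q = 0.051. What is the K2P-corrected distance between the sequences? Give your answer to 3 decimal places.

0.553

Under the Kimura two-parameter model, d = −½ ln(1 − 2P − Q) − ¼ ln(1 − 2Q).
1 − 2P − Q = 0.349, giving −½ ln(0.349) = 0.526342.
1 − 2Q = 0.898, giving −¼ ln(0.898) = 0.026896.
d = 0.526342 + 0.026896 = 0.553238.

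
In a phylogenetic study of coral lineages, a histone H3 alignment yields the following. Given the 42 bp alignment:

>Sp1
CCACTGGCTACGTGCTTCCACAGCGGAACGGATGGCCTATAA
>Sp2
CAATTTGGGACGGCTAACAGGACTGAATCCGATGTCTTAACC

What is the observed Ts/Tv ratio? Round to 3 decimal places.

Transitions are A↔G and C↔T; transversions are all other mismatches.
Transitions: 6. Transversions: 17.
R = 6/17 = 0.352941… ≈ 0.353 (to 3 d.p.).

0.353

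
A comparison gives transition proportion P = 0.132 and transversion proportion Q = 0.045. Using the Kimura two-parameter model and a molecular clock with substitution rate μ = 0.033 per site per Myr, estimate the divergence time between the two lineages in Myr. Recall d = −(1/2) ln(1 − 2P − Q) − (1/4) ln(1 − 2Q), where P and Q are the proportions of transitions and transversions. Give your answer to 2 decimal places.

3.16

Under the Kimura two-parameter model, d = −½ ln(1 − 2P − Q) − ¼ ln(1 − 2Q).
1 − 2P − Q = 0.691, giving −½ ln(0.691) = 0.184808.
1 − 2Q = 0.91, giving −¼ ln(0.91) = 0.023578.
d = 0.184808 + 0.023578 = 0.208386.
Under a molecular clock d = 2μt, so t = d/(2μ) = 0.208386 / (2 × 0.033) = 3.16 Myr.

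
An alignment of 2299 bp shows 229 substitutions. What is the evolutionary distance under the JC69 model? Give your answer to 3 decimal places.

0.107

p = 229/2299 ≈ 0.099609.
d = −(3/4) ln(1 − 4p/3) = −0.75 ln(1 − 0.132812) = −0.75 ln(0.867188)
  = −0.75 × (-0.142499) = 0.106874 substitutions/site.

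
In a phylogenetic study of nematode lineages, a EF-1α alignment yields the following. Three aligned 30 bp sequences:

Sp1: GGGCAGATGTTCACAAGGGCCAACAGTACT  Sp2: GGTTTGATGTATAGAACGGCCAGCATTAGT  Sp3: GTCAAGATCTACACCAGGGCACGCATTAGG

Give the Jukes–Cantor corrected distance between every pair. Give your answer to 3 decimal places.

d(Sp1,Sp2) = 0.441, d(Sp1,Sp3) = 0.572, d(Sp2,Sp3) = 0.572

Sp1–Sp2: 10/30 sites differ → p ≈ 0.333333, d = −0.75 ln(1 − 0.444444) = 0.440839 ≈ 0.441.
Sp1–Sp3: 12/30 sites differ → p = 0.4, d = −0.75 ln(1 − 0.533333) = 0.571605 ≈ 0.572.
Sp2–Sp3: 12/30 sites differ → p = 0.4, d = −0.75 ln(1 − 0.533333) = 0.571605 ≈ 0.572.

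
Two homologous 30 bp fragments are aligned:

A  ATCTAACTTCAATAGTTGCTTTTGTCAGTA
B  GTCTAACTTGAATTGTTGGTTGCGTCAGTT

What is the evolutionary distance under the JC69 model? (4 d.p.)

0.2795

The sequences differ at 7 of 30 sites (1, 10, 14, 19, 22, 23, 30), so p = 7/30 ≈ 0.233333.
d = −(3/4) ln(1 − 4p/3) = −0.75 ln(1 − 0.311111) = −0.75 ln(0.688889)
  = −0.75 × (-0.372675) = 0.279506 substitutions/site.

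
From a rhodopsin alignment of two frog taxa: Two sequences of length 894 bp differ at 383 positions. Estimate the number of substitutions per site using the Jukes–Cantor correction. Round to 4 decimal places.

p = 383/894 ≈ 0.428412.
d = −(3/4) ln(1 − 4p/3) = −0.75 ln(1 − 0.571216) = −0.75 ln(0.428784)
  = −0.75 × (-0.846802) = 0.635102 substitutions/site.

0.6351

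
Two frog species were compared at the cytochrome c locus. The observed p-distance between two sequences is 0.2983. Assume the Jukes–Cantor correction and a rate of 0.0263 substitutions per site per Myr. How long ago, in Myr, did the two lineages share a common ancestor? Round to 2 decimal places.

7.23

d = −(3/4) ln(1 − 4p/3) = −0.75 ln(1 − 0.397733) = −0.75 ln(0.602267)
  = −0.75 × (-0.507054) = 0.380291 substitutions/site.
Under a molecular clock d = 2μt, so t = d/(2μ) = 0.380291 / (2 × 0.0263) = 7.23 Myr.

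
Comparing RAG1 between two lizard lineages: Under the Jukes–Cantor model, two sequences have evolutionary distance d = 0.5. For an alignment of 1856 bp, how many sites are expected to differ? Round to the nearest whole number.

Invert JC69: p = (3/4)(1 − e^(−4d/3)) = 0.75 × (1 − e^(-0.666667)) = 0.75 × (1 − 0.513417) = 0.364937.
Expected differing sites = pL ≈ 0.364937 × 1856 = 677.323072 ≈ 677.

677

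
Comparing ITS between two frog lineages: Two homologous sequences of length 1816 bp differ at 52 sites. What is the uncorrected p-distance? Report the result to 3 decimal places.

p = 52/1816 = 0.028634… ≈ 0.029 (to 3 d.p.).

0.029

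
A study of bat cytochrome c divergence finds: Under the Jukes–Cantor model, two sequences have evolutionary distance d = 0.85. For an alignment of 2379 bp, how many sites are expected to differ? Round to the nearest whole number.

Invert JC69: p = (3/4)(1 − e^(−4d/3)) = 0.75 × (1 − e^(-1.133333)) = 0.75 × (1 − 0.321958) = 0.508532.
Expected differing sites = pL ≈ 0.508532 × 2379 = 1209.797628 ≈ 1210.

1210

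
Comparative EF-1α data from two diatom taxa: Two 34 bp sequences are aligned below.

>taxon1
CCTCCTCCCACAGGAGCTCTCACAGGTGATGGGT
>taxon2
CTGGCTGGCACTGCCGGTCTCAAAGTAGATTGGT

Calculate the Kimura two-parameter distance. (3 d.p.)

0.571

Of 34 sites, 1 differences are transitions and 12 are transversions, so P = 1/34 ≈ 0.029412 and Q = 12/34 ≈ 0.352941.
Under the Kimura two-parameter model, d = −½ ln(1 − 2P − Q) − ¼ ln(1 − 2Q).
1 − 2P − Q = 0.588235, giving −½ ln(0.588235) = 0.265314.
1 − 2Q = 0.294118, giving −¼ ln(0.294118) = 0.305944.
d = 0.265314 + 0.305944 = 0.571258.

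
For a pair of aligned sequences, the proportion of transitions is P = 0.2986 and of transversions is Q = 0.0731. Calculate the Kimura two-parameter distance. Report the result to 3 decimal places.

0.594

Under the Kimura two-parameter model, d = −½ ln(1 − 2P − Q) − ¼ ln(1 − 2Q).
1 − 2P − Q = 0.3297, giving −½ ln(0.3297) = 0.554786.
1 − 2Q = 0.8538, giving −¼ ln(0.8538) = 0.039515.
d = 0.554786 + 0.039515 = 0.594301.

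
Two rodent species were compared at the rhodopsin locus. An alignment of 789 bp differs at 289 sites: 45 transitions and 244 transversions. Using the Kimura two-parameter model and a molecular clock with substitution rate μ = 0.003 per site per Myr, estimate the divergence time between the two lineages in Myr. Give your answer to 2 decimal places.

86.02

P = 45/789 ≈ 0.057034 and Q = 244/789 ≈ 0.309252.
Under the Kimura two-parameter model, d = −½ ln(1 − 2P − Q) − ¼ ln(1 − 2Q).
1 − 2P − Q = 0.57668, giving −½ ln(0.57668) = 0.275234.
1 − 2Q = 0.381496, giving −¼ ln(0.381496) = 0.240914.
d = 0.275234 + 0.240914 = 0.516148.
Under a molecular clock d = 2μt, so t = d/(2μ) = 0.516148 / (2 × 0.003) = 86.02 Myr.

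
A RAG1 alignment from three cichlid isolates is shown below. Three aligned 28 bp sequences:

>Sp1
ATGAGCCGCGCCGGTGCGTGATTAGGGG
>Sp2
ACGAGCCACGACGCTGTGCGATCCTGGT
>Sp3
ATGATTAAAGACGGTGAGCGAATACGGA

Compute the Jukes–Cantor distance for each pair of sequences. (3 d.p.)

d(Sp1,Sp2) = 0.485, d(Sp1,Sp3) = 0.556, d(Sp2,Sp3) = 0.635

Sp1–Sp2: 10/28 sites differ → p ≈ 0.357143, d = −0.75 ln(1 − 0.476191) = 0.484971 ≈ 0.485.
Sp1–Sp3: 11/28 sites differ → p ≈ 0.392857, d = −0.75 ln(1 − 0.523809) = 0.556452 ≈ 0.556.
Sp2–Sp3: 12/28 sites differ → p ≈ 0.428571, d = −0.75 ln(1 − 0.571428) = 0.635472 ≈ 0.635.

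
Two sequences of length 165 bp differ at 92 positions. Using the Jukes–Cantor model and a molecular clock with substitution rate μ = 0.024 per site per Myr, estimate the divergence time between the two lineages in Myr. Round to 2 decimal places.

21.26

p = 92/165 ≈ 0.557576.
d = −(3/4) ln(1 − 4p/3) = −0.75 ln(1 − 0.743435) = −0.75 ln(0.256565)
  = −0.75 × (-1.360373) = 1.020280 substitutions/site.
Under a molecular clock d = 2μt, so t = d/(2μ) = 1.020280 / (2 × 0.024) = 21.26 Myr.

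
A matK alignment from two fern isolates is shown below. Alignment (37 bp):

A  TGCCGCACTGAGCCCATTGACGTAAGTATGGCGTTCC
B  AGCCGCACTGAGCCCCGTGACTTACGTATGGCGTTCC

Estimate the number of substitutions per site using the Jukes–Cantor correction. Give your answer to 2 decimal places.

0.15

The sequences differ at 5 of 37 sites (1, 16, 17, 22, 25), so p = 5/37 ≈ 0.135135.
d = −(3/4) ln(1 − 4p/3) = −0.75 ln(1 − 0.18018) = −0.75 ln(0.81982)
  = −0.75 × (-0.198670) = 0.149003 substitutions/site.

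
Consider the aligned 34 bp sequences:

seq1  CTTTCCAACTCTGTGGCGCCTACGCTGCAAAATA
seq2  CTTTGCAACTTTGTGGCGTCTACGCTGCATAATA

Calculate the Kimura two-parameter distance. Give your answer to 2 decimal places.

0.13

Of 34 sites, 2 differences are transitions and 2 are transversions, so P = 2/34 ≈ 0.058824 and Q = 2/34 ≈ 0.058824.
Under the Kimura two-parameter model, d = −½ ln(1 − 2P − Q) − ¼ ln(1 − 2Q).
1 − 2P − Q = 0.823528, giving −½ ln(0.823528) = 0.097079.
1 − 2Q = 0.882352, giving −¼ ln(0.882352) = 0.031291.
d = 0.097079 + 0.031291 = 0.128370.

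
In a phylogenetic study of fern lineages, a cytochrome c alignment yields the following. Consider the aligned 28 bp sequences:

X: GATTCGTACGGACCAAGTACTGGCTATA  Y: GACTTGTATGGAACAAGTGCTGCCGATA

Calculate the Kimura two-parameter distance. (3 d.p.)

Of 28 sites, 4 differences are transitions and 3 are transversions, so P = 4/28 ≈ 0.142857 and Q = 3/28 ≈ 0.107143.
Under the Kimura two-parameter model, d = −½ ln(1 − 2P − Q) − ¼ ln(1 − 2Q).
1 − 2P − Q = 0.607143, giving −½ ln(0.607143) = 0.249495.
1 − 2Q = 0.785714, giving −¼ ln(0.785714) = 0.060291.
d = 0.249495 + 0.060291 = 0.309786.

0.310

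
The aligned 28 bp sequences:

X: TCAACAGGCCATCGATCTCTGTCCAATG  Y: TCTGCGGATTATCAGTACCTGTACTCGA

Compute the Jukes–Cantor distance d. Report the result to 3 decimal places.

The sequences differ at 15 of 28 sites, so p = 15/28 ≈ 0.535714.
d = −(3/4) ln(1 − 4p/3) = −0.75 ln(1 − 0.714285) = −0.75 ln(0.285715)
  = −0.75 × (-1.252760) = 0.939570 substitutions/site.

0.940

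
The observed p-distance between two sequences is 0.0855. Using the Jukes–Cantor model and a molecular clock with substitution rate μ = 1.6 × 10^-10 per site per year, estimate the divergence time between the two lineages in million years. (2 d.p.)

283.68

d = −(3/4) ln(1 − 4p/3) = −0.75 ln(1 − 0.114) = −0.75 ln(0.886)
  = −0.75 × (-0.121038) = 0.090779 substitutions/site.
Under a molecular clock d = 2μt, so t = d/(2μ) = 0.090779 / (2 × 1.6 × 10^-10) = 283.68 million years.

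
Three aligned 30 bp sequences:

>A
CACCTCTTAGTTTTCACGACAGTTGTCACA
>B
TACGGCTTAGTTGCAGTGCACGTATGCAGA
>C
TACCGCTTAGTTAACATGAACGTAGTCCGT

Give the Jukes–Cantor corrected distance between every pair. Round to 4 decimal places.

d(A,B) = 0.8240, d(A,C) = 0.5034, d(B,C) = 0.4408

A–B: 15/30 sites differ → p = 0.5, d = −0.75 ln(1 − 0.666667) = 0.823960 ≈ 0.8240.
A–C: 11/30 sites differ → p ≈ 0.366667, d = −0.75 ln(1 − 0.488889) = 0.503376 ≈ 0.5034.
B–C: 10/30 sites differ → p ≈ 0.333333, d = −0.75 ln(1 − 0.444444) = 0.440839 ≈ 0.4408.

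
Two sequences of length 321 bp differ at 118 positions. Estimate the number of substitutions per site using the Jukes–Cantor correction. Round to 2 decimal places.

p = 118/321 ≈ 0.367601.
d = −(3/4) ln(1 − 4p/3) = −0.75 ln(1 − 0.490135) = −0.75 ln(0.509865)
  = −0.75 × (-0.673609) = 0.505207 substitutions/site.

0.51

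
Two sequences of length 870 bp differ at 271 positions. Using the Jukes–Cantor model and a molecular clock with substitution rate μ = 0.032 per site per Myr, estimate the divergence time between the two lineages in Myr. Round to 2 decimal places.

6.29

p = 271/870 ≈ 0.311494.
d = −(3/4) ln(1 − 4p/3) = −0.75 ln(1 − 0.415325) = −0.75 ln(0.584675)
  = −0.75 × (-0.536699) = 0.402524 substitutions/site.
Under a molecular clock d = 2μt, so t = d/(2μ) = 0.402524 / (2 × 0.032) = 6.29 Myr.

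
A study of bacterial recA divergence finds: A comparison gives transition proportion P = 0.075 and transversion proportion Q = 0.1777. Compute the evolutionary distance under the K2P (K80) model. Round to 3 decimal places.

Under the Kimura two-parameter model, d = −½ ln(1 − 2P − Q) − ¼ ln(1 − 2Q).
1 − 2P − Q = 0.6723, giving −½ ln(0.6723) = 0.198525.
1 − 2Q = 0.6446, giving −¼ ln(0.6446) = 0.109781.
d = 0.198525 + 0.109781 = 0.308306.

0.308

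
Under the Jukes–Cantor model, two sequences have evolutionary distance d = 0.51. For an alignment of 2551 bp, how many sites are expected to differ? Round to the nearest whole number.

944

Invert JC69: p = (3/4)(1 − e^(−4d/3)) = 0.75 × (1 − e^(-0.68)) = 0.75 × (1 − 0.506617) = 0.370037.
Expected differing sites = pL ≈ 0.370037 × 2551 = 943.964387 ≈ 944.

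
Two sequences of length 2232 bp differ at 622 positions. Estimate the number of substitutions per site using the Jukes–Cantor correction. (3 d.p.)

p = 622/2232 ≈ 0.278674.
d = −(3/4) ln(1 − 4p/3) = −0.75 ln(1 − 0.371565) = −0.75 ln(0.628435)
  = −0.75 × (-0.464523) = 0.348392 substitutions/site.

0.348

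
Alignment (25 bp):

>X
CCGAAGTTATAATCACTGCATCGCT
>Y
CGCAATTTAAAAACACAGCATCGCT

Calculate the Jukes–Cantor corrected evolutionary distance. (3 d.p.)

0.289

The sequences differ at 6 of 25 sites (2, 3, 6, 10, 13, 17), so p = 6/25 = 0.24.
d = −(3/4) ln(1 − 4p/3) = −0.75 ln(1 − 0.32) = −0.75 ln(0.68)
  = −0.75 × (-0.385662) = 0.289247 substitutions/site.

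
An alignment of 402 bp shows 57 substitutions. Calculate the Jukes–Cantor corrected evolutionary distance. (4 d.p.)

p = 57/402 ≈ 0.141791.
d = −(3/4) ln(1 − 4p/3) = −0.75 ln(1 − 0.189055) = −0.75 ln(0.810945)
  = −0.75 × (-0.209555) = 0.157166 substitutions/site.

0.1572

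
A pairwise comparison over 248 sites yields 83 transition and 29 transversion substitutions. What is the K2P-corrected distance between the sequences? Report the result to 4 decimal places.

P = 83/248 ≈ 0.334677 and Q = 29/248 ≈ 0.116935.
Under the Kimura two-parameter model, d = −½ ln(1 − 2P − Q) − ¼ ln(1 − 2Q).
1 − 2P − Q = 0.213711, giving −½ ln(0.213711) = 0.771565.
1 − 2Q = 0.76613, giving −¼ ln(0.76613) = 0.066601.
d = 0.771565 + 0.066601 = 0.838166.

0.8382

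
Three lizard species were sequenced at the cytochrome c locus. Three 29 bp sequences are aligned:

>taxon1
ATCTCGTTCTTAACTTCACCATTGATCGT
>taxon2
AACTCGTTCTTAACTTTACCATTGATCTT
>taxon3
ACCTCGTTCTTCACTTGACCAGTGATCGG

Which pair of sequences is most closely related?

taxon1–taxon2: 3/29 differ, p = 0.103, d = 0.111.
taxon1–taxon3: 5/29 differ, p = 0.172, d = 0.196.
taxon2–taxon3: 6/29 differ, p = 0.207, d = 0.242.
The smallest distance is between taxon1 and taxon2.

taxon1 and taxon2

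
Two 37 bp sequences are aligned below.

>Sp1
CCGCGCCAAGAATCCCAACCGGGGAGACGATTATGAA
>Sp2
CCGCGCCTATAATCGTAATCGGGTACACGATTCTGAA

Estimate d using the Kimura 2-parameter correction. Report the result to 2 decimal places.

Of 37 sites, 2 differences are transitions and 6 are transversions, so P = 2/37 ≈ 0.054054 and Q = 6/37 ≈ 0.162162.
Under the Kimura two-parameter model, d = −½ ln(1 − 2P − Q) − ¼ ln(1 − 2Q).
1 − 2P − Q = 0.72973, giving −½ ln(0.72973) = 0.157540.
1 − 2Q = 0.675676, giving −¼ ln(0.675676) = 0.098010.
d = 0.157540 + 0.098010 = 0.255550.

0.26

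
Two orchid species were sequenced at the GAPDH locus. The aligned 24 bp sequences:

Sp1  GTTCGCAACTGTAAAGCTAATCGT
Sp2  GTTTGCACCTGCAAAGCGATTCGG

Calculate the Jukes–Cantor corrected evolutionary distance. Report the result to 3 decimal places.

0.304

The sequences differ at 6 of 24 sites (4, 8, 12, 18, 20, 24), so p = 6/24 = 0.25.
d = −(3/4) ln(1 − 4p/3) = −0.75 ln(1 − 0.333333) = −0.75 ln(0.666667)
  = −0.75 × (-0.405465) = 0.304099 substitutions/site.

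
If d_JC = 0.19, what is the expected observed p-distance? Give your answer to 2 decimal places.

0.17

p = (3/4)(1 − e^(−4d/3)) = 0.75 × (1 − e^(-0.253333)) = 0.75 × (1 − 0.776209) = 0.167843.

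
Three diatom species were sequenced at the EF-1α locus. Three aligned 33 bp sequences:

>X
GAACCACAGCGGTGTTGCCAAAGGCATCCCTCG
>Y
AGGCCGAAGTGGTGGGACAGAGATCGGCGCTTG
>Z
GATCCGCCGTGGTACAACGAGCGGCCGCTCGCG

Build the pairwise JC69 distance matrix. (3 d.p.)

X–Y: 18/33 sites differ → p ≈ 0.545455, d = −0.75 ln(1 − 0.727273) = 0.974463 ≈ 0.974.
X–Z: 15/33 sites differ → p ≈ 0.454545, d = −0.75 ln(1 − 0.60606) = 0.698667 ≈ 0.699.
Y–Z: 18/33 sites differ → p ≈ 0.545455, d = −0.75 ln(1 − 0.727273) = 0.974463 ≈ 0.974.

d(X,Y) = 0.974, d(X,Z) = 0.699, d(Y,Z) = 0.974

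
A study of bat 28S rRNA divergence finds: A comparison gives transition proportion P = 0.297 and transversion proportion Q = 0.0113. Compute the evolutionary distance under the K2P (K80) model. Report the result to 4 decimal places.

0.4705

Under the Kimura two-parameter model, d = −½ ln(1 − 2P − Q) − ¼ ln(1 − 2Q).
1 − 2P − Q = 0.3947, giving −½ ln(0.3947) = 0.464815.
1 − 2Q = 0.9774, giving −¼ ln(0.9774) = 0.005715.
d = 0.464815 + 0.005715 = 0.470530.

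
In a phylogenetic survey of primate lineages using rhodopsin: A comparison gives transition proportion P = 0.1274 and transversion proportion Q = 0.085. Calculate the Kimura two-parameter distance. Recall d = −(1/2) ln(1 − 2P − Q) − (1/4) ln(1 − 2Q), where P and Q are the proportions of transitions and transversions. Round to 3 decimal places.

Under the Kimura two-parameter model, d = −½ ln(1 − 2P − Q) − ¼ ln(1 − 2Q).
1 − 2P − Q = 0.6602, giving −½ ln(0.6602) = 0.207606.
1 − 2Q = 0.83, giving −¼ ln(0.83) = 0.046582.
d = 0.207606 + 0.046582 = 0.254188.

0.254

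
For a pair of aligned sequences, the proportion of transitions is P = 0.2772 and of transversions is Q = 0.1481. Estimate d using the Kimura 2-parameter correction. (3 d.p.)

0.694

Under the Kimura two-parameter model, d = −½ ln(1 − 2P − Q) − ¼ ln(1 − 2Q).
1 − 2P − Q = 0.2975, giving −½ ln(0.2975) = 0.606171.
1 − 2Q = 0.7038, giving −¼ ln(0.7038) = 0.087815.
d = 0.606171 + 0.087815 = 0.693986.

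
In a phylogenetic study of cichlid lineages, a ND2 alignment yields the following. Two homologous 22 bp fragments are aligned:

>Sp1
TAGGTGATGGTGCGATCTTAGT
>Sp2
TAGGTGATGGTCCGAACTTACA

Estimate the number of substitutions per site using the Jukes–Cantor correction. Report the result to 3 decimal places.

The sequences differ at 4 of 22 sites (12, 16, 21, 22), so p = 4/22 ≈ 0.181818.
d = −(3/4) ln(1 − 4p/3) = −0.75 ln(1 − 0.242424) = −0.75 ln(0.757576)
  = −0.75 × (-0.277631) = 0.208223 substitutions/site.

0.208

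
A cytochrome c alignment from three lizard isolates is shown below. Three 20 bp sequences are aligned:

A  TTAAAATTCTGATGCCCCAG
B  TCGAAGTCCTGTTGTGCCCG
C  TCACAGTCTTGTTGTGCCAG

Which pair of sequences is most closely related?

A–B: 8/20 differ, p = 0.400, d = 0.572.
A–C: 8/20 differ, p = 0.400, d = 0.572.
B–C: 4/20 differ, p = 0.200, d = 0.233.
The smallest distance is between B and C.

B and C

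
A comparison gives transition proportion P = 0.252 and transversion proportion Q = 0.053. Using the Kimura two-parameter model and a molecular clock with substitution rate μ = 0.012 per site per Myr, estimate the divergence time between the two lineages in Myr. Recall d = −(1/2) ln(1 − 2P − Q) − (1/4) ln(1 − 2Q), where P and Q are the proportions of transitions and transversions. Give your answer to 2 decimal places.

18.13

Under the Kimura two-parameter model, d = −½ ln(1 − 2P − Q) − ¼ ln(1 − 2Q).
1 − 2P − Q = 0.443, giving −½ ln(0.443) = 0.407093.
1 − 2Q = 0.894, giving −¼ ln(0.894) = 0.028012.
d = 0.407093 + 0.028012 = 0.435105.
Under a molecular clock d = 2μt, so t = d/(2μ) = 0.435105 / (2 × 0.012) = 18.13 Myr.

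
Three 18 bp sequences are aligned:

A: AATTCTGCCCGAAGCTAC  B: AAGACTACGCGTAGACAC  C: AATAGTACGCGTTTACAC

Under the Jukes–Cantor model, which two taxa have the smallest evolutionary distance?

B and C

A–B: 7/18 differ, p = 0.389, d = 0.548.
A–C: 9/18 differ, p = 0.500, d = 0.824.
B–C: 4/18 differ, p = 0.222, d = 0.264.
The smallest distance is between B and C.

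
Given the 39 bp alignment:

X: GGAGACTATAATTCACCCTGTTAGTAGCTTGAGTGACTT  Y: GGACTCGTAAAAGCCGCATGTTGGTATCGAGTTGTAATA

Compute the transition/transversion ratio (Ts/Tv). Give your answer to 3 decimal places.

Transitions are A↔G and C↔T; transversions are all other mismatches.
Transitions: 1. Transversions: 19.
R = 1/19 = 0.052631… ≈ 0.053 (to 3 d.p.).

0.053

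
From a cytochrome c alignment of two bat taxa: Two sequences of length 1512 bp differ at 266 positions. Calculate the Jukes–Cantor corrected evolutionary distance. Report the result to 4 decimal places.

p = 266/1512 ≈ 0.175926.
d = −(3/4) ln(1 − 4p/3) = −0.75 ln(1 − 0.234568) = −0.75 ln(0.765432)
  = −0.75 × (-0.267315) = 0.200486 substitutions/site.

0.2005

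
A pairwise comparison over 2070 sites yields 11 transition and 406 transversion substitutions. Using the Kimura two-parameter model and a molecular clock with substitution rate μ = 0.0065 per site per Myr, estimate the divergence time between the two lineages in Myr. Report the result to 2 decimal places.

P = 11/2070 ≈ 0.005314 and Q = 406/2070 ≈ 0.196135.
Under the Kimura two-parameter model, d = −½ ln(1 − 2P − Q) − ¼ ln(1 − 2Q).
1 − 2P − Q = 0.793237, giving −½ ln(0.793237) = 0.115817.
1 − 2Q = 0.60773, giving −¼ ln(0.60773) = 0.124506.
d = 0.115817 + 0.124506 = 0.240323.
Under a molecular clock d = 2μt, so t = d/(2μ) = 0.240323 / (2 × 0.0065) = 18.49 Myr.

18.49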